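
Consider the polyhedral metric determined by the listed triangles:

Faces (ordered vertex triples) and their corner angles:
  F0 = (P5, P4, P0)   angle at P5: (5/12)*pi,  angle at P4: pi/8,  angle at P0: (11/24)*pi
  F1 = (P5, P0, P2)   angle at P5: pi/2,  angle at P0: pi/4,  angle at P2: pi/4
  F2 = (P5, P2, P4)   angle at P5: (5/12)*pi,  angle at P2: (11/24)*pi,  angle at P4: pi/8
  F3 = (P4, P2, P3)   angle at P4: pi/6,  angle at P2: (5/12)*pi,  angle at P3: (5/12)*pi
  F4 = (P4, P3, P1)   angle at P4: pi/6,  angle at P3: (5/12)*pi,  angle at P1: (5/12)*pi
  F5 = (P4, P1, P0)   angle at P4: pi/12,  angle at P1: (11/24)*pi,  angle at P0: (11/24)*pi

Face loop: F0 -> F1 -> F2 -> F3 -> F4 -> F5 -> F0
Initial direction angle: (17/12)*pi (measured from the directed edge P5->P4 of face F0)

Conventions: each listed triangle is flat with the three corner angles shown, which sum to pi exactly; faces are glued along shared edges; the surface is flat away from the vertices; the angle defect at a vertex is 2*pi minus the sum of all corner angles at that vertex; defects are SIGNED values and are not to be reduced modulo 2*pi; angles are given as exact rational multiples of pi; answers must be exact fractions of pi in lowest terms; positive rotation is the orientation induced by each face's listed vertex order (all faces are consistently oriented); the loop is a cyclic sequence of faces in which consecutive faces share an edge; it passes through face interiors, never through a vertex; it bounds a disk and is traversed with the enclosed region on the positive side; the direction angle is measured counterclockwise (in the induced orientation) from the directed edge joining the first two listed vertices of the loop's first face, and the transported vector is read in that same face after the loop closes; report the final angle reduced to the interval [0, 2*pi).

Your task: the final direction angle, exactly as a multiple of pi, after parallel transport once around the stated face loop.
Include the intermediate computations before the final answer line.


enclosed vertex P4: corner angles sum to (2/3)*pi, defect = 2*pi - (2/3)*pi = (4/3)*pi
enclosed vertex P5: corner angles sum to (4/3)*pi, defect = 2*pi - (4/3)*pi = (2/3)*pi
by Gauss-Bonnet the loop rotates the vector by the enclosed defect sum (positive orientation, mod 2*pi)
final angle = (17/12)*pi + 2*pi = (17/12)*pi (mod 2*pi)

Answer: final direction angle = (17/12)*pi


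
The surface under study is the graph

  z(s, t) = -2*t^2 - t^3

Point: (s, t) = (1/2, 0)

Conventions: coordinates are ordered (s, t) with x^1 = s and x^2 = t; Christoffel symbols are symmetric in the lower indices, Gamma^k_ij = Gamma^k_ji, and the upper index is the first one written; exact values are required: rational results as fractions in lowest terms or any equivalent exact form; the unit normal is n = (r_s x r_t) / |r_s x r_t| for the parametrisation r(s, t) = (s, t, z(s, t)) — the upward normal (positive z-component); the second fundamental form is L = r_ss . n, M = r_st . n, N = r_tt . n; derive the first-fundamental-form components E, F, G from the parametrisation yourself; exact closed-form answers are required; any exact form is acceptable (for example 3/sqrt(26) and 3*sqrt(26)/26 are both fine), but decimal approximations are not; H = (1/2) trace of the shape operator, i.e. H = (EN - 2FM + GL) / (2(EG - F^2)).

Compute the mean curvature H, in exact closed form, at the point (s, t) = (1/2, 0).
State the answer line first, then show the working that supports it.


Answer: H = -2

z_s = 0, z_t = 0, z_ss = 0, z_st = 0, z_tt = -4
E = 1, F = 0, G = 1; answer radicand W^2 = 1
unnormalised second-form numerators: l = 0, m = 0, n = -4; L = l/sqrt(1), and similarly M = m/sqrt(W^2), N = n/sqrt(W^2)
H = (E*n - 2*F*m + G*l) / (2*(EG - F^2)*sqrt(W^2)); E*n - 2*F*m + G*l = -4, EG - F^2 = 1, so H = (-2)/sqrt(1)


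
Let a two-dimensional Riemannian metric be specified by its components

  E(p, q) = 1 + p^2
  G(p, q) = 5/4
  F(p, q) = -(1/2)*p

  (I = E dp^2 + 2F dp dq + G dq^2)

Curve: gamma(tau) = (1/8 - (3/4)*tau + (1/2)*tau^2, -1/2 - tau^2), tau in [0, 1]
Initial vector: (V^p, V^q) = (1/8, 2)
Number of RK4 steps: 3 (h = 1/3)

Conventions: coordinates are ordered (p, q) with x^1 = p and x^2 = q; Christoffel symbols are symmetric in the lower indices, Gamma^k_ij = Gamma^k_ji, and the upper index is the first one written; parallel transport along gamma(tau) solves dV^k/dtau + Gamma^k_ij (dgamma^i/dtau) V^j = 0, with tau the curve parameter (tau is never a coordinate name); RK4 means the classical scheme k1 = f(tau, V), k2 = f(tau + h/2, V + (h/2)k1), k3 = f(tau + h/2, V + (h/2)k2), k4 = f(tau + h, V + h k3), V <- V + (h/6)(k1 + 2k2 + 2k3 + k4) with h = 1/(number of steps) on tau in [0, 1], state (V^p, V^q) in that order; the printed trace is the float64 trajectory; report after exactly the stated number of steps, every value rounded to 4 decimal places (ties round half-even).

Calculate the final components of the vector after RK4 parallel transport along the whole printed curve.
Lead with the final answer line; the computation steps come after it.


Answer: V^p = 0.1250, V^q = 1.9875

gamma'(tau) = (-3/4 + tau, -2*tau); f(tau, V)^k = -Gamma^k_ij(gamma(tau)) gamma'^i(tau) V^j; h = 1/3; intermediate values shown to 6 dp
curve data and Christoffel symbols at the stage parameters:
  tau = 0.000000: gamma = (0.125000, -0.500000), gamma' = (-0.750000, 0.000000); Gamma_ppp = 0.098765, Gamma_ppq = 0.000000, Gamma_pqq = 0.000000, Gamma_qpp = -0.395062, Gamma_qpq = 0.000000, Gamma_qqq = 0.000000
  tau = 0.166667: gamma = (0.013889, -0.527778), gamma' = (-0.583333, -0.333333); Gamma_ppp = 0.011109, Gamma_ppq = 0.000000, Gamma_pqq = 0.000000, Gamma_qpp = -0.399938, Gamma_qpq = 0.000000, Gamma_qqq = 0.000000
  tau = 0.333333: gamma = (-0.069444, -0.611111), gamma' = (-0.416667, -0.666667); Gamma_ppp = -0.055342, Gamma_ppq = 0.000000, Gamma_pqq = 0.000000, Gamma_qpp = -0.398463, Gamma_qpq = 0.000000, Gamma_qqq = 0.000000
  tau = 0.500000: gamma = (-0.125000, -0.750000), gamma' = (-0.250000, -1.000000); Gamma_ppp = -0.098765, Gamma_ppq = 0.000000, Gamma_pqq = 0.000000, Gamma_qpp = -0.395062, Gamma_qpq = 0.000000, Gamma_qqq = 0.000000
  tau = 0.666667: gamma = (-0.152778, -0.944444), gamma' = (-0.083333, -1.333333); Gamma_ppp = -0.119982, Gamma_ppq = 0.000000, Gamma_pqq = 0.000000, Gamma_qpp = -0.392668, Gamma_qpq = 0.000000, Gamma_qqq = 0.000000
  tau = 0.833333: gamma = (-0.152778, -1.194444), gamma' = (0.083333, -1.666667); Gamma_ppp = -0.119982, Gamma_ppq = 0.000000, Gamma_pqq = 0.000000, Gamma_qpp = -0.392668, Gamma_qpq = 0.000000, Gamma_qqq = 0.000000
  tau = 1.000000: gamma = (-0.125000, -1.500000), gamma' = (0.250000, -2.000000); Gamma_ppp = -0.098765, Gamma_ppq = 0.000000, Gamma_pqq = 0.000000, Gamma_qpp = -0.395062, Gamma_qpq = 0.000000, Gamma_qqq = 0.000000
step 0: V^p = 0.1250, V^q = 2.0000
step 1: k1 = (0.009259, -0.037037), k2 = (0.000820, -0.029522), k3 = (0.000811, -0.029194), k4 = (-0.002889, -0.020798); V <- V + (h/6)(k1 + 2k2 + 2k3 + k4): V^p = 0.1255, V^q = 1.9903
step 2: k1 = (-0.002895, -0.020842), k2 = (-0.003088, -0.012351), k3 = (-0.003087, -0.012348), k4 = (-0.001245, -0.004074); V <- V + (h/6)(k1 + 2k2 + 2k3 + k4): V^p = 0.1246, V^q = 1.9861
step 3: k1 = (-0.001246, -0.004078), k2 = (0.001244, 0.004071), k3 = (0.001248, 0.004085), k4 = (0.003087, 0.012349); V <- V + (h/6)(k1 + 2k2 + 2k3 + k4): V^p = 0.1250, V^q = 1.9875


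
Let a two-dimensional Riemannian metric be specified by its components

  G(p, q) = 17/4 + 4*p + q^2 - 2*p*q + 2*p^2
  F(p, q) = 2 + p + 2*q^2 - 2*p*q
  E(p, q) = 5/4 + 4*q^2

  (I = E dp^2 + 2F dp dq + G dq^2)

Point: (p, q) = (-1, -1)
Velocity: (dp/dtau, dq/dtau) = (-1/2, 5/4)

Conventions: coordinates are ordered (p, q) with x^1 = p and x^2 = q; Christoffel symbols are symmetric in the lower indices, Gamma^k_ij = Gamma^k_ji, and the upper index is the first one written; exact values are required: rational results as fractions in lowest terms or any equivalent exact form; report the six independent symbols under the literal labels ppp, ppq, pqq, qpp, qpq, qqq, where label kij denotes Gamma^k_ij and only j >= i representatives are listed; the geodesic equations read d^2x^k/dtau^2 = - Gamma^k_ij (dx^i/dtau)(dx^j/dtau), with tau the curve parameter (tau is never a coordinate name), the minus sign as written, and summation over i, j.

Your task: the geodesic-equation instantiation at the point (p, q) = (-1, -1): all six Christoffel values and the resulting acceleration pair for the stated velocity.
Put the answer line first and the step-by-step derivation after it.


Answer: Gamma_ppp = -112/89, Gamma_ppq = -96/89, Gamma_pqq = -60/89, Gamma_qpp = 588/89, Gamma_qpq = 148/89, Gamma_qqq = 48/89; accelerations (d^2p/dtau^2, d^2q/dtau^2) = (7/356, -37/89)

E = 21/4, F = 1, G = 5/4 at the point
E_p = 0, E_q = -8, F_p = 3, F_q = -2, G_p = 2, G_q = 0
EG - F^2 = 89/16;  g^inv = (16/89) * [[5/4, -1], [-1, 21/4]]
first-kind symbols [ij,l] = (1/2)(d_i g_jl + d_j g_il - d_l g_ij): [pp,p] = E_p/2 = 0, [pp,q] = F_p - E_q/2 = 7, [pq,p] = E_q/2 = -4, [pq,q] = G_p/2 = 1, [qq,p] = F_q - G_p/2 = -3, [qq,q] = G_q/2 = 0
Gamma^p_ij = (G*[ij,p] - F*[ij,q])/(EG - F^2), Gamma^q_ij = (E*[ij,q] - F*[ij,p])/(EG - F^2)
Gamma_ppp = -112/89, Gamma_ppq = -96/89, Gamma_pqq = -60/89, Gamma_qpp = 588/89, Gamma_qpq = 148/89, Gamma_qqq = 48/89
d^2p/dtau^2 = -(Gamma_ppp*(-1/2)^2 + 2*Gamma_ppq*(-1/2)*(5/4) + Gamma_pqq*(5/4)^2) = 7/356
d^2q/dtau^2 = -(Gamma_qpp*(-1/2)^2 + 2*Gamma_qpq*(-1/2)*(5/4) + Gamma_qqq*(5/4)^2) = -37/89


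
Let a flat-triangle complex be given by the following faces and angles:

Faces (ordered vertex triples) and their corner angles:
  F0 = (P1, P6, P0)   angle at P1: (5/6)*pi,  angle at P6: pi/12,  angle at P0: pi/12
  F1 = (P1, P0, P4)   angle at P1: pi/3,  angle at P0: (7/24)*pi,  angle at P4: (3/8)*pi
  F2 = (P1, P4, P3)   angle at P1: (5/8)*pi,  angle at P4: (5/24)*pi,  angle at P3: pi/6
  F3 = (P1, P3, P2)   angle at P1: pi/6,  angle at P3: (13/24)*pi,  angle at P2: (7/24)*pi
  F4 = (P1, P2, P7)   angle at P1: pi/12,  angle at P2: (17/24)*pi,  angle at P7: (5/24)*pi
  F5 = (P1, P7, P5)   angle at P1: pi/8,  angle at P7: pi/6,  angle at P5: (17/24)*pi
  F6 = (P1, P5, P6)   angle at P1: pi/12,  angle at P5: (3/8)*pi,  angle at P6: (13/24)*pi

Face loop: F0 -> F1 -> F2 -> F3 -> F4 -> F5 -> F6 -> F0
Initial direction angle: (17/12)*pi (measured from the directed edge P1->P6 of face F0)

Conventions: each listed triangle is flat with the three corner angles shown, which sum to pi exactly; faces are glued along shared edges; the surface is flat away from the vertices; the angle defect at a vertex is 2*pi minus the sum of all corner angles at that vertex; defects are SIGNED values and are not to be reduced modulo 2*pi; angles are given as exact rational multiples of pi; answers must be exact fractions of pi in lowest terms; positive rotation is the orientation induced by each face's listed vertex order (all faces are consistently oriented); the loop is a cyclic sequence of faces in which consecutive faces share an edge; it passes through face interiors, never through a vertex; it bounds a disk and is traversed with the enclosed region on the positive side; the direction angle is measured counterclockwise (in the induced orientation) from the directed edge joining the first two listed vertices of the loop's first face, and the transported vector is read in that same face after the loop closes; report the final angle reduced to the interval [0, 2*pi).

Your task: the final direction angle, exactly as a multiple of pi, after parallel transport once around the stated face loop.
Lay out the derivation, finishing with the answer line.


enclosed vertex P1: corner angles sum to (9/4)*pi, defect = 2*pi - (9/4)*pi = -pi/4
by Gauss-Bonnet the loop rotates the vector by the enclosed defect sum (positive orientation, mod 2*pi)
final angle = (17/12)*pi - pi/4 = (7/6)*pi (mod 2*pi)

Answer: final direction angle = (7/6)*pi


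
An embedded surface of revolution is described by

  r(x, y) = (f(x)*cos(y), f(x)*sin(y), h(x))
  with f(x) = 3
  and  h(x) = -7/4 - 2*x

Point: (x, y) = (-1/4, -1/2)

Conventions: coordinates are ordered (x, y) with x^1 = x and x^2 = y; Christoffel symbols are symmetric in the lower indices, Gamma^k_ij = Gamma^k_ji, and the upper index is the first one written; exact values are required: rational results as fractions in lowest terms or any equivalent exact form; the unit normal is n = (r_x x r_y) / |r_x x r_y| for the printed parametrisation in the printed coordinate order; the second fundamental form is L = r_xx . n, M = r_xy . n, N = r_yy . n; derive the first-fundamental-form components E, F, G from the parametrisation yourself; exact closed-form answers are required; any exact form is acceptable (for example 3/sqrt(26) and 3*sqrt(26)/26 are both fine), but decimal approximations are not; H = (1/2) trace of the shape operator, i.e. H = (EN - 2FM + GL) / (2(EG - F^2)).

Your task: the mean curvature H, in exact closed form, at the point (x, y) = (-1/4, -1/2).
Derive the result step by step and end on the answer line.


f = 3, f' = 0, f'' = 0, h' = -2, h'' = 0
E = 4, F = 0, G = 9; answer radicand W^2 = 4
unnormalised second-form numerators: l = 0, m = 0, n = -6; L = l/sqrt(4), and similarly M = m/sqrt(W^2), N = n/sqrt(W^2)
H = (E*n - 2*F*m + G*l) / (2*(EG - F^2)*sqrt(W^2)); E*n - 2*F*m + G*l = -24, EG - F^2 = 36, so H = (-1/3)/sqrt(4)

Answer: H = -1/6


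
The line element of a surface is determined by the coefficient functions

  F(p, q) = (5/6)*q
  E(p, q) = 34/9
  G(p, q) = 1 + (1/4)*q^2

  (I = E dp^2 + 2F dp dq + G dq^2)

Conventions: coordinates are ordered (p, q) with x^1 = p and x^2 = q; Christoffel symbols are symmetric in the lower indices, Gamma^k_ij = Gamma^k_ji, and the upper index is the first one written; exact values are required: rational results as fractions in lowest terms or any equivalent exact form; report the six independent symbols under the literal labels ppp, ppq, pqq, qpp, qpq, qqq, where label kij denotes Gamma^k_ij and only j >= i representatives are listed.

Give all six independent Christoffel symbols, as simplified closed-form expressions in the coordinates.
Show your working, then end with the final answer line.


E = 34/9; F = (5/6)*q; G = 1 + (1/4)*q^2
Gamma^k_ij = (1/2) g^{kl} (d_i g_jl + d_j g_il - d_l g_ij), with g^inv = (1/(EG-F^2)) [[G, -F], [-F, E]]
first partials: E_p = 0, E_q = 0, F_p = 0, F_q = 5/6, G_p = 0, G_q = (1/2)*q
D = EG - F^2 = 34/9 + (1/4)*q^2
expanded: Gamma^p_pp = (G E_p - 2F F_p + F E_q)/(2D), Gamma^p_pq = (G E_q - F G_p)/(2D), Gamma^p_qq = (2G F_q - G G_p - F G_q)/(2D), Gamma^q_pp = (2E F_p - E E_q - F E_p)/(2D), Gamma^q_pq = (E G_p - F E_q)/(2D), Gamma^q_qq = (E G_q - 2F F_q + F G_p)/(2D); substitute and cancel common factors

Answer: Gamma_ppp = 0, Gamma_ppq = 0, Gamma_pqq = 30/(9*q^2 + 136), Gamma_qpp = 0, Gamma_qpq = 0, Gamma_qqq = 9*q/(9*q^2 + 136)


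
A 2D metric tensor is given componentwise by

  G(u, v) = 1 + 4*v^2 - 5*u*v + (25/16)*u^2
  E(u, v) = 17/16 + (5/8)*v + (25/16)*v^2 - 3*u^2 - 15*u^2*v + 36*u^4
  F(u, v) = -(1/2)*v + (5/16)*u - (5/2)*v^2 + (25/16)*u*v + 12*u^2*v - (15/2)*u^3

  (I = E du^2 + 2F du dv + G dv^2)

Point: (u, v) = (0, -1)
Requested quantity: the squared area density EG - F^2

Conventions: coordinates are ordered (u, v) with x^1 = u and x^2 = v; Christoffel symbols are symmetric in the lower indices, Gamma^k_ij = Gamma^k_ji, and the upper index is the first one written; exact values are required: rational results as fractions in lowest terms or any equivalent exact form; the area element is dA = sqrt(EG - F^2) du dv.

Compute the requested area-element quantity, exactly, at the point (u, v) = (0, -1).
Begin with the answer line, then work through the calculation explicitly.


Answer: EG - F^2 = 6

E = 2, F = -2, G = 5; EG - F^2 = 6


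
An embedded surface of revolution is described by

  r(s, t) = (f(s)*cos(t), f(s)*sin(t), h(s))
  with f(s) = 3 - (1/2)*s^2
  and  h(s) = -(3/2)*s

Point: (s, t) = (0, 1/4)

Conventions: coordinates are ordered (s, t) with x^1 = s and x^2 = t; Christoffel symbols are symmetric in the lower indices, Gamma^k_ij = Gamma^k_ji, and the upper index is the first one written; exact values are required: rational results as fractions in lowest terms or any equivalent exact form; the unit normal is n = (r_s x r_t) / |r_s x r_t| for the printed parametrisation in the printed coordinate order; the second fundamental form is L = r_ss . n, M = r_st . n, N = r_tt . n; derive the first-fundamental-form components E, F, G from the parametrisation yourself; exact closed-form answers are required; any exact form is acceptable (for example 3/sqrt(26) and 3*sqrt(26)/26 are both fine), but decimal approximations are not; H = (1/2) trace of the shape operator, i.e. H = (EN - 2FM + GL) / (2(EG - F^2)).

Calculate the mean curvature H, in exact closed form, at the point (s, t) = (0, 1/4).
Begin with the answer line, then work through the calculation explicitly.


Answer: H = -7/18

f = 3, f' = 0, f'' = -1, h' = -3/2, h'' = 0
E = 9/4, F = 0, G = 9; answer radicand W^2 = 9/4
unnormalised second-form numerators: l = -3/2, m = 0, n = -9/2; L = l/sqrt(9/4), and similarly M = m/sqrt(W^2), N = n/sqrt(W^2)
H = (E*n - 2*F*m + G*l) / (2*(EG - F^2)*sqrt(W^2)); E*n - 2*F*m + G*l = -189/8, EG - F^2 = 81/4, so H = (-7/12)/sqrt(9/4)


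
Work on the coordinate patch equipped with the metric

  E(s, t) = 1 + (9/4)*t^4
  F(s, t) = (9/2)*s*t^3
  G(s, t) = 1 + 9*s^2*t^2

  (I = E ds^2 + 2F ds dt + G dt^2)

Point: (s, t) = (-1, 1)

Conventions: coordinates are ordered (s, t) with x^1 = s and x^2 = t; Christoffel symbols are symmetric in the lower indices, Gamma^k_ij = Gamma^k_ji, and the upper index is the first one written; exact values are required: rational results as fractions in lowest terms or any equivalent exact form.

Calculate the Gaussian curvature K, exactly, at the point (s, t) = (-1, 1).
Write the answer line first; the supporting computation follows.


Answer: K = -144/2401

E = 13/4, F = -9/2, G = 10, EG - F^2 = 49/4 at the point
E_s = 0, E_t = 9, F_s = 9/2, F_t = -27/2, G_s = -18, G_t = 18
E_tt = 27, F_st = 27/2, G_ss = 18
Evaluate Brioschi's two determinant matrices M1, M2 and divide by (EG - F^2)^2.
M1 = [[-E_tt/2 + F_st - G_ss/2, E_s/2, F_s - E_t/2], [F_t - G_s/2, E, F], [G_t/2, F, G]] = [[-9, 0, 0], [-9/2, 13/4, -9/2], [9, -9/2, 10]]; det M1 = -441/4
M2 = [[0, E_t/2, G_s/2], [E_t/2, E, F], [G_s/2, F, G]] = [[0, 9/2, -9], [9/2, 13/4, -9/2], [-9, -9/2, 10]]; det M2 = -405/4
det M1 - det M2 = -9; K = -9 / (49/4)^2 = -144/2401


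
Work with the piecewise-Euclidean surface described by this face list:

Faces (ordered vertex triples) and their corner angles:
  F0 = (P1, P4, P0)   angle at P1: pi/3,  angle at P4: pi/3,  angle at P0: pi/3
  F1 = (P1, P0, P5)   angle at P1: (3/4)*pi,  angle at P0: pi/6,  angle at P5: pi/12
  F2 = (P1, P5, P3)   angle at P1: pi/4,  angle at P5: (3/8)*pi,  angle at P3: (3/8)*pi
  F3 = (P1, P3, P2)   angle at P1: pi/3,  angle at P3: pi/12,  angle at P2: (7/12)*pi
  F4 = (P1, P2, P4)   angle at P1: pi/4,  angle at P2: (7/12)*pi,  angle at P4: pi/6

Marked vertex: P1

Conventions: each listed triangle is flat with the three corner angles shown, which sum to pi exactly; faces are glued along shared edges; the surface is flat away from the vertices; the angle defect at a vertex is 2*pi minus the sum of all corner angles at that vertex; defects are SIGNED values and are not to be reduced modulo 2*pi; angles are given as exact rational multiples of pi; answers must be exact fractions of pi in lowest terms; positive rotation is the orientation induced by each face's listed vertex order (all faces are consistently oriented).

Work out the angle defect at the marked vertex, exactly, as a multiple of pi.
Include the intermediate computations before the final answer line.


Sum of corner angles at P1: (23/12)*pi
defect = 2*pi - (23/12)*pi

Answer: defect(P1) = pi/12


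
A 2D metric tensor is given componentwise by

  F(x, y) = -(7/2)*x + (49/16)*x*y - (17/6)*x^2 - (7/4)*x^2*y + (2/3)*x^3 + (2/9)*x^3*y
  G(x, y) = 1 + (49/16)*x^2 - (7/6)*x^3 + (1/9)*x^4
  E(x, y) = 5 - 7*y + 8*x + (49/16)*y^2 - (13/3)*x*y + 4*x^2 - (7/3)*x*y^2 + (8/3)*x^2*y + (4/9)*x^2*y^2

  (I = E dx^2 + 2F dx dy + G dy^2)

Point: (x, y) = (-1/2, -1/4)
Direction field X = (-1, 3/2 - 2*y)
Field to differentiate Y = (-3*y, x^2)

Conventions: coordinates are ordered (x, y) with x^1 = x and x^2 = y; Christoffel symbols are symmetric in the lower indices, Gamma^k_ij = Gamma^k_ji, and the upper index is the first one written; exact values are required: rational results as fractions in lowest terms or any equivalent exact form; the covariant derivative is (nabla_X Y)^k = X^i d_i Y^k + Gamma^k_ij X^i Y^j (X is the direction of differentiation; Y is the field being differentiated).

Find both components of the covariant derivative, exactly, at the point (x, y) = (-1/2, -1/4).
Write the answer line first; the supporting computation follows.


Answer: (nabla_X Y)^x = -72437/9749, (nabla_X Y)^y = 963/9749

E = 7633/2304, F = 1679/1152, G = 1105/576 at the point
E_x = 803/144, E_y = -1825/288, F_x = -271/192, F_y = -575/288, G_x = -575/144, G_y = 0
EG - F^2 = 9749/2304;  g^inv = (2304/9749) * [[1105/576, -1679/1152], [-1679/1152, 7633/2304]]
first-kind symbols [ij,l] = (1/2)(d_i g_jl + d_j g_il - d_l g_ij): [xx,x] = E_x/2 = 803/288, [xx,y] = F_x - E_y/2 = 253/144, [xy,x] = E_y/2 = -1825/576, [xy,y] = G_x/2 = -575/288, [yy,x] = F_y - G_x/2 = 0, [yy,y] = G_y/2 = 0
Gamma^x_ij = (G*[ij,x] - F*[ij,y])/(EG - F^2), Gamma^y_ij = (E*[ij,y] - F*[ij,x])/(EG - F^2)
Gamma_xxx = 6424/9749, Gamma_xxy = -7300/9749, Gamma_xyy = 0, Gamma_yxx = 4048/9749, Gamma_yxy = -4600/9749, Gamma_yyy = 0
X = (-1, 2), Y = (3/4, 1/4) at the point


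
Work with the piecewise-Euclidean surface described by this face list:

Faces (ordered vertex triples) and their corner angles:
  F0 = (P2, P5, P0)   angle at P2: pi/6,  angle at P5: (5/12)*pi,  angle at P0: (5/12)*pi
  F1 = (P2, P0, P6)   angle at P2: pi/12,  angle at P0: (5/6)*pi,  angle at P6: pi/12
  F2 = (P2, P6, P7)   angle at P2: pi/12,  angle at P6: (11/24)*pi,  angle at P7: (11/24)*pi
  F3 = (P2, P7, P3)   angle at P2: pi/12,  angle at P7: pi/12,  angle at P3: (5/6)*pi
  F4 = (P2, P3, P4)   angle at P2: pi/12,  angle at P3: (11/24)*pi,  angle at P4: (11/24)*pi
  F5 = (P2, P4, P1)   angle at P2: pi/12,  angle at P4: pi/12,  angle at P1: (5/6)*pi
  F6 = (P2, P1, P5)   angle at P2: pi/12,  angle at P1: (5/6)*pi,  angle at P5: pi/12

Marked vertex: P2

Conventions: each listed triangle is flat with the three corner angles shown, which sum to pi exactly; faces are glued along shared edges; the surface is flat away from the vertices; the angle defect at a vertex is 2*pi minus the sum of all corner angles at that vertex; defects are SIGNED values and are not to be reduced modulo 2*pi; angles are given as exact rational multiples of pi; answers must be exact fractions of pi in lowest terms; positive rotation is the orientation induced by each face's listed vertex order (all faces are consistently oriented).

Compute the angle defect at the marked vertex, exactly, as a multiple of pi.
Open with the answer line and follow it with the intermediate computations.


Answer: defect(P2) = (4/3)*pi

Sum of corner angles at P2: (2/3)*pi
defect = 2*pi - (2/3)*pi


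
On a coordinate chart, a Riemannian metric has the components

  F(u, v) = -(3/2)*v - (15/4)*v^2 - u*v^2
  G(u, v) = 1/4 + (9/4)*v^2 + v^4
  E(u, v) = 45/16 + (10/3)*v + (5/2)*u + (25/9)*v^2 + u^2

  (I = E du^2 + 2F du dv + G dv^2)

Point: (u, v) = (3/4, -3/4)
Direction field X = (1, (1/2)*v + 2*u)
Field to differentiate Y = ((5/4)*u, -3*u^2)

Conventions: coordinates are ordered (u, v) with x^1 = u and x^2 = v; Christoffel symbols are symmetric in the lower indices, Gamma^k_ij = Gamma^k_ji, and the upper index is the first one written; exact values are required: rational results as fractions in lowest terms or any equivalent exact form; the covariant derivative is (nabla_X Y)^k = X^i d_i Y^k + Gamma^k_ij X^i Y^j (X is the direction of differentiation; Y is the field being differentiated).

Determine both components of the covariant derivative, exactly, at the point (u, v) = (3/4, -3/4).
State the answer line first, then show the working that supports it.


Answer: (nabla_X Y)^u = -16259/258784, (nabla_X Y)^v = -382915/129392

E = 69/16, F = -45/32, G = 469/256 at the point
E_u = 4, E_v = -5/6, F_u = -9/16, F_v = 21/4, G_u = 0, G_v = -81/16
EG - F^2 = 24261/4096;  g^inv = (4096/24261) * [[469/256, 45/32], [45/32, 69/16]]
first-kind symbols [ij,l] = (1/2)(d_i g_jl + d_j g_il - d_l g_ij): [uu,u] = E_u/2 = 2, [uu,v] = F_u - E_v/2 = -7/48, [uv,u] = E_v/2 = -5/12, [uv,v] = G_u/2 = 0, [vv,u] = F_v - G_u/2 = 21/4, [vv,v] = G_v/2 = -81/32
Gamma^u_ij = (G*[ij,u] - F*[ij,v])/(EG - F^2), Gamma^v_ij = (E*[ij,v] - F*[ij,u])/(EG - F^2)
Gamma_uuu = 14168/24261, Gamma_uuv = -9380/72783, Gamma_uvv = 8272/8087, Gamma_vuu = 8944/24261, Gamma_vuv = -800/8087, Gamma_vvv = -4824/8087
X = (1, 9/8), Y = (15/16, -27/16) at the point


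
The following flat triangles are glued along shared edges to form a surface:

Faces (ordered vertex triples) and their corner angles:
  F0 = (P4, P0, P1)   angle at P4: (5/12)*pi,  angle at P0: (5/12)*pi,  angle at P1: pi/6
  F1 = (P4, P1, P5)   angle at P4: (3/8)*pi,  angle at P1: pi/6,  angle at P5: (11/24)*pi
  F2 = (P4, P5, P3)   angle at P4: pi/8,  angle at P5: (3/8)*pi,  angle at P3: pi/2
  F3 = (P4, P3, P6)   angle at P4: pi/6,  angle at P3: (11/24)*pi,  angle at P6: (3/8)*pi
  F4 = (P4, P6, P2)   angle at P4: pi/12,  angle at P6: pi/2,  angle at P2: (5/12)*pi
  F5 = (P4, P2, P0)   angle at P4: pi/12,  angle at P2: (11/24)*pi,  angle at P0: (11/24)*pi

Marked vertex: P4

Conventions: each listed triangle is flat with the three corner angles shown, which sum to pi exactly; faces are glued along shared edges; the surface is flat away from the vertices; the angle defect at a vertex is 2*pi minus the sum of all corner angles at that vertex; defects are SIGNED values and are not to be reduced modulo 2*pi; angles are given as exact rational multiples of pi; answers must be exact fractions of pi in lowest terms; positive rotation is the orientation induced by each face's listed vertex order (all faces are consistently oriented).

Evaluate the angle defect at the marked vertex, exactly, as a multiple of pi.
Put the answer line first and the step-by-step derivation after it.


Answer: defect(P4) = (3/4)*pi

Sum of corner angles at P4: (5/4)*pi
defect = 2*pi - (5/4)*pi


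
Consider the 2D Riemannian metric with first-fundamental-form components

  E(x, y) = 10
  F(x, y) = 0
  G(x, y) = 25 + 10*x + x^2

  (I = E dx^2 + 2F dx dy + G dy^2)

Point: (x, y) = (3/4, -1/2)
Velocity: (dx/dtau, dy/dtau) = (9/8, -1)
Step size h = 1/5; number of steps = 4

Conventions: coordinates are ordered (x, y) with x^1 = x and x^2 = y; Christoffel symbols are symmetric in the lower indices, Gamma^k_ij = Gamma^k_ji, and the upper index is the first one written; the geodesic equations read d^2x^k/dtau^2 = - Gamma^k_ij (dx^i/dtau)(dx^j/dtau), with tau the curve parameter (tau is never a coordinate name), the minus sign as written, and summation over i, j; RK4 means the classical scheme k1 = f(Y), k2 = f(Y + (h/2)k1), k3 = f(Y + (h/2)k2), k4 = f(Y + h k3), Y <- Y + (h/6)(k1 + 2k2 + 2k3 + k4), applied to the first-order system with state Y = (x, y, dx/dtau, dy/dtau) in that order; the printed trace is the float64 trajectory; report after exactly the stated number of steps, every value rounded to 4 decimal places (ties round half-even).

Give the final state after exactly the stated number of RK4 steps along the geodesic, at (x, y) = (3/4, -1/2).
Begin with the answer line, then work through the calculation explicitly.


Answer: x = 1.8072, y = -1.1810, dx/dtau = 1.4876, dy/dtau = -0.7135

f(Y) = (dx/dtau, dy/dtau, -Gamma^x_ij Y'^i Y'^j, -Gamma^y_ij Y'^i Y'^j) with the Gammas evaluated at the stage position; h = 0.200000; intermediate values shown to 6 dp
step 0: x = 0.7500, y = -0.5000, dx/dtau = 1.1250, dy/dtau = -1.0000
step 1:
  k1: at (x, y) = (0.750000, -0.500000), (dx/dtau, dy/dtau) = (1.125000, -1.000000); Gamma_xxx = 0.000000, Gamma_xxy = 0.000000, Gamma_xyy = -0.575000, Gamma_yxx = 0.000000, Gamma_yxy = 0.173913, Gamma_yyy = 0.000000; k1 = (1.125000, -1.000000, 0.575000, 0.391304)
  k2: at (x, y) = (0.862500, -0.600000), (dx/dtau, dy/dtau) = (1.182500, -0.960870); Gamma_xxx = 0.000000, Gamma_xxy = 0.000000, Gamma_xyy = -0.586250, Gamma_yxx = 0.000000, Gamma_yxy = 0.170576, Gamma_yyy = 0.000000; k2 = (1.182500, -0.960870, 0.541267, 0.387626)
  k3: at (x, y) = (0.868250, -0.596087), (dx/dtau, dy/dtau) = (1.179127, -0.961237); Gamma_xxx = 0.000000, Gamma_xxy = 0.000000, Gamma_xyy = -0.586825, Gamma_yxx = 0.000000, Gamma_yxy = 0.170409, Gamma_yyy = 0.000000; k3 = (1.179127, -0.961237, 0.542213, 0.386289)
  k4: at (x, y) = (0.985825, -0.692247), (dx/dtau, dy/dtau) = (1.233443, -0.922742); Gamma_xxx = 0.000000, Gamma_xxy = 0.000000, Gamma_xyy = -0.598583, Gamma_yxx = 0.000000, Gamma_yxy = 0.167061, Gamma_yyy = 0.000000; k4 = (1.233443, -0.922742, 0.509665, 0.380282)
  Y <- Y + (h/6)(k1 + 2k2 + 2k3 + k4): x = 0.9861, y = -0.6922, dx/dtau = 1.2334, dy/dtau = -0.9227
step 2:
  k1: at (x, y) = (0.986057, -0.692232), (dx/dtau, dy/dtau) = (1.233388, -0.922686); Gamma_xxx = 0.000000, Gamma_xxy = 0.000000, Gamma_xyy = -0.598606, Gamma_yxx = 0.000000, Gamma_yxy = 0.167055, Gamma_yyy = 0.000000; k1 = (1.233388, -0.922686, 0.509623, 0.380227)
  k2: at (x, y) = (1.109395, -0.784500), (dx/dtau, dy/dtau) = (1.284350, -0.884663); Gamma_xxx = 0.000000, Gamma_xxy = 0.000000, Gamma_xyy = -0.610940, Gamma_yxx = 0.000000, Gamma_yxy = 0.163682, Gamma_yyy = 0.000000; k2 = (1.284350, -0.884663, 0.478139, 0.371957)
  k3: at (x, y) = (1.114492, -0.780698), (dx/dtau, dy/dtau) = (1.281201, -0.885490); Gamma_xxx = 0.000000, Gamma_xxy = 0.000000, Gamma_xyy = -0.611449, Gamma_yxx = 0.000000, Gamma_yxy = 0.163546, Gamma_yyy = 0.000000; k3 = (1.281201, -0.885490, 0.479433, 0.371083)
  k4: at (x, y) = (1.242297, -0.869330), (dx/dtau, dy/dtau) = (1.329274, -0.848470); Gamma_xxx = 0.000000, Gamma_xxy = 0.000000, Gamma_xyy = -0.624230, Gamma_yxx = 0.000000, Gamma_yxy = 0.160197, Gamma_yyy = 0.000000; k4 = (1.329274, -0.848470, 0.449383, 0.361357)
  Y <- Y + (h/6)(k1 + 2k2 + 2k3 + k4): x = 1.2425, y = -0.8693, dx/dtau = 1.3292, dy/dtau = -0.8484
step 3:
  k1: at (x, y) = (1.242515, -0.869281), (dx/dtau, dy/dtau) = (1.329193, -0.848431); Gamma_xxx = 0.000000, Gamma_xxy = 0.000000, Gamma_xyy = -0.624252, Gamma_yxx = 0.000000, Gamma_yxy = 0.160192, Gamma_yyy = 0.000000; k1 = (1.329193, -0.848431, 0.449358, 0.361306)
  k2: at (x, y) = (1.375435, -0.954124), (dx/dtau, dy/dtau) = (1.374128, -0.812300); Gamma_xxx = 0.000000, Gamma_xxy = 0.000000, Gamma_xyy = -0.637543, Gamma_yxx = 0.000000, Gamma_yxy = 0.156852, Gamma_yyy = 0.000000; k2 = (1.374128, -0.812300, 0.420671, 0.350158)
  k3: at (x, y) = (1.379928, -0.950511), (dx/dtau, dy/dtau) = (1.371260, -0.813415); Gamma_xxx = 0.000000, Gamma_xxy = 0.000000, Gamma_xyy = -0.637993, Gamma_yxx = 0.000000, Gamma_yxy = 0.156742, Gamma_yyy = 0.000000; k3 = (1.371260, -0.813415, 0.422124, 0.349660)
  k4: at (x, y) = (1.516767, -1.031964), (dx/dtau, dy/dtau) = (1.413617, -0.778499); Gamma_xxx = 0.000000, Gamma_xxy = 0.000000, Gamma_xyy = -0.651677, Gamma_yxx = 0.000000, Gamma_yxy = 0.153450, Gamma_yyy = 0.000000; k4 = (1.413617, -0.778499, 0.394955, 0.337744)
  Y <- Y + (h/6)(k1 + 2k2 + 2k3 + k4): x = 1.5170, y = -1.0319, dx/dtau = 1.4135, dy/dtau = -0.7785
step 4:
  k1: at (x, y) = (1.516968, -1.031893), (dx/dtau, dy/dtau) = (1.413523, -0.778474); Gamma_xxx = 0.000000, Gamma_xxy = 0.000000, Gamma_xyy = -0.651697, Gamma_yxx = 0.000000, Gamma_yxy = 0.153446, Gamma_yyy = 0.000000; k1 = (1.413523, -0.778474, 0.394943, 0.337700)
  k2: at (x, y) = (1.658320, -1.109740), (dx/dtau, dy/dtau) = (1.453017, -0.744704); Gamma_xxx = 0.000000, Gamma_xxy = 0.000000, Gamma_xyy = -0.665832, Gamma_yxx = 0.000000, Gamma_yxy = 0.150188, Gamma_yyy = 0.000000; k2 = (1.453017, -0.744704, 0.369260, 0.325027)
  k3: at (x, y) = (1.662270, -1.106363), (dx/dtau, dy/dtau) = (1.450449, -0.745972); Gamma_xxx = 0.000000, Gamma_xxy = 0.000000, Gamma_xyy = -0.666227, Gamma_yxx = 0.000000, Gamma_yxy = 0.150099, Gamma_yyy = 0.000000; k3 = (1.450449, -0.745972, 0.370738, 0.324812)
  k4: at (x, y) = (1.807058, -1.181087), (dx/dtau, dy/dtau) = (1.487670, -0.713512); Gamma_xxx = 0.000000, Gamma_xxy = 0.000000, Gamma_xyy = -0.680706, Gamma_yxx = 0.000000, Gamma_yxy = 0.146906, Gamma_yyy = 0.000000; k4 = (1.487670, -0.713512, 0.346547, 0.311874)
  Y <- Y + (h/6)(k1 + 2k2 + 2k3 + k4): x = 1.8072, y = -1.1810, dx/dtau = 1.4876, dy/dtau = -0.7135


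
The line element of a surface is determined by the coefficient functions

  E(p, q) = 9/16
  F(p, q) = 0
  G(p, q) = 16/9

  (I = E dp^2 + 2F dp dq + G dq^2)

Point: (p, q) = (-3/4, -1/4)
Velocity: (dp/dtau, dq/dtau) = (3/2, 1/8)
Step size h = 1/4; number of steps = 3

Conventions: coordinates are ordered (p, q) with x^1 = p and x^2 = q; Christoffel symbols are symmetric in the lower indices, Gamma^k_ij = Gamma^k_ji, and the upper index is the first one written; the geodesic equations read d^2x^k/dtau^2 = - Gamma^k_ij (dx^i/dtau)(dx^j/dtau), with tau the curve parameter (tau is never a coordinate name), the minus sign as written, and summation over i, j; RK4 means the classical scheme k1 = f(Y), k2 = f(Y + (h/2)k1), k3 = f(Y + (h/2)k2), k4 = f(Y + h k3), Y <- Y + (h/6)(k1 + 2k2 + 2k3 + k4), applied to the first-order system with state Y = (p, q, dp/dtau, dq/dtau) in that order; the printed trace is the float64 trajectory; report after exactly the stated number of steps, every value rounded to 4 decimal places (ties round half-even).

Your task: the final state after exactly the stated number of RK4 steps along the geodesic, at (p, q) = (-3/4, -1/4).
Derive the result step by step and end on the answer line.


f(Y) = (dp/dtau, dq/dtau, -Gamma^p_ij Y'^i Y'^j, -Gamma^q_ij Y'^i Y'^j) with the Gammas evaluated at the stage position; h = 0.250000; intermediate values shown to 6 dp
step 0: p = -0.7500, q = -0.2500, dp/dtau = 1.5000, dq/dtau = 0.1250
step 1:
  k1: at (p, q) = (-0.750000, -0.250000), (dp/dtau, dq/dtau) = (1.500000, 0.125000); Gamma_ppp = 0.000000, Gamma_ppq = 0.000000, Gamma_pqq = 0.000000, Gamma_qpp = 0.000000, Gamma_qpq = 0.000000, Gamma_qqq = 0.000000; k1 = (1.500000, 0.125000, 0.000000, 0.000000)
  k2: at (p, q) = (-0.562500, -0.234375), (dp/dtau, dq/dtau) = (1.500000, 0.125000); Gamma_ppp = 0.000000, Gamma_ppq = 0.000000, Gamma_pqq = 0.000000, Gamma_qpp = 0.000000, Gamma_qpq = 0.000000, Gamma_qqq = 0.000000; k2 = (1.500000, 0.125000, 0.000000, 0.000000)
  k3: at (p, q) = (-0.562500, -0.234375), (dp/dtau, dq/dtau) = (1.500000, 0.125000); Gamma_ppp = 0.000000, Gamma_ppq = 0.000000, Gamma_pqq = 0.000000, Gamma_qpp = 0.000000, Gamma_qpq = 0.000000, Gamma_qqq = 0.000000; k3 = (1.500000, 0.125000, 0.000000, 0.000000)
  k4: at (p, q) = (-0.375000, -0.218750), (dp/dtau, dq/dtau) = (1.500000, 0.125000); Gamma_ppp = 0.000000, Gamma_ppq = 0.000000, Gamma_pqq = 0.000000, Gamma_qpp = 0.000000, Gamma_qpq = 0.000000, Gamma_qqq = 0.000000; k4 = (1.500000, 0.125000, 0.000000, 0.000000)
  Y <- Y + (h/6)(k1 + 2k2 + 2k3 + k4): p = -0.3750, q = -0.2188, dp/dtau = 1.5000, dq/dtau = 0.1250
step 2:
  k1: at (p, q) = (-0.375000, -0.218750), (dp/dtau, dq/dtau) = (1.500000, 0.125000); Gamma_ppp = 0.000000, Gamma_ppq = 0.000000, Gamma_pqq = 0.000000, Gamma_qpp = 0.000000, Gamma_qpq = 0.000000, Gamma_qqq = 0.000000; k1 = (1.500000, 0.125000, 0.000000, 0.000000)
  k2: at (p, q) = (-0.187500, -0.203125), (dp/dtau, dq/dtau) = (1.500000, 0.125000); Gamma_ppp = 0.000000, Gamma_ppq = 0.000000, Gamma_pqq = 0.000000, Gamma_qpp = 0.000000, Gamma_qpq = 0.000000, Gamma_qqq = 0.000000; k2 = (1.500000, 0.125000, 0.000000, 0.000000)
  k3: at (p, q) = (-0.187500, -0.203125), (dp/dtau, dq/dtau) = (1.500000, 0.125000); Gamma_ppp = 0.000000, Gamma_ppq = 0.000000, Gamma_pqq = 0.000000, Gamma_qpp = 0.000000, Gamma_qpq = 0.000000, Gamma_qqq = 0.000000; k3 = (1.500000, 0.125000, 0.000000, 0.000000)
  k4: at (p, q) = (0.000000, -0.187500), (dp/dtau, dq/dtau) = (1.500000, 0.125000); Gamma_ppp = 0.000000, Gamma_ppq = 0.000000, Gamma_pqq = 0.000000, Gamma_qpp = 0.000000, Gamma_qpq = 0.000000, Gamma_qqq = 0.000000; k4 = (1.500000, 0.125000, 0.000000, 0.000000)
  Y <- Y + (h/6)(k1 + 2k2 + 2k3 + k4): p = 0.0000, q = -0.1875, dp/dtau = 1.5000, dq/dtau = 0.1250
step 3:
  k1: at (p, q) = (0.000000, -0.187500), (dp/dtau, dq/dtau) = (1.500000, 0.125000); Gamma_ppp = 0.000000, Gamma_ppq = 0.000000, Gamma_pqq = 0.000000, Gamma_qpp = 0.000000, Gamma_qpq = 0.000000, Gamma_qqq = 0.000000; k1 = (1.500000, 0.125000, 0.000000, 0.000000)
  k2: at (p, q) = (0.187500, -0.171875), (dp/dtau, dq/dtau) = (1.500000, 0.125000); Gamma_ppp = 0.000000, Gamma_ppq = 0.000000, Gamma_pqq = 0.000000, Gamma_qpp = 0.000000, Gamma_qpq = 0.000000, Gamma_qqq = 0.000000; k2 = (1.500000, 0.125000, 0.000000, 0.000000)
  k3: at (p, q) = (0.187500, -0.171875), (dp/dtau, dq/dtau) = (1.500000, 0.125000); Gamma_ppp = 0.000000, Gamma_ppq = 0.000000, Gamma_pqq = 0.000000, Gamma_qpp = 0.000000, Gamma_qpq = 0.000000, Gamma_qqq = 0.000000; k3 = (1.500000, 0.125000, 0.000000, 0.000000)
  k4: at (p, q) = (0.375000, -0.156250), (dp/dtau, dq/dtau) = (1.500000, 0.125000); Gamma_ppp = 0.000000, Gamma_ppq = 0.000000, Gamma_pqq = 0.000000, Gamma_qpp = 0.000000, Gamma_qpq = 0.000000, Gamma_qqq = 0.000000; k4 = (1.500000, 0.125000, 0.000000, 0.000000)
  Y <- Y + (h/6)(k1 + 2k2 + 2k3 + k4): p = 0.3750, q = -0.1562, dp/dtau = 1.5000, dq/dtau = 0.1250

Answer: p = 0.3750, q = -0.1562, dp/dtau = 1.5000, dq/dtau = 0.1250


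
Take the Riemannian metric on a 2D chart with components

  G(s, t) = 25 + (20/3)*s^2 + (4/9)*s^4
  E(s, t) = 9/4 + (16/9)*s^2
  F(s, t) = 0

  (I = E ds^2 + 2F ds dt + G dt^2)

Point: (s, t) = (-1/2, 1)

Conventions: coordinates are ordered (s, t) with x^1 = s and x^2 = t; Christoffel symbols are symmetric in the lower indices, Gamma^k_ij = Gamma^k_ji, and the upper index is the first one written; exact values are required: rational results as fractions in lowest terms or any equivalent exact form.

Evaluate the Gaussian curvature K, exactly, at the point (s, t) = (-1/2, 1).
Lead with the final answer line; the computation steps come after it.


Answer: K = -23328/291679

E = 97/36, F = 0, G = 961/36, EG - F^2 = 93217/1296 at the point
E_s = -16/9, E_t = 0, F_s = 0, F_t = 0, G_s = -62/9, G_t = 0
E_tt = 0, F_st = 0, G_ss = 44/3
K follows from Brioschi's formula, (det M1 - det M2)/(EG - F^2)^2.
M1 = [[-E_tt/2 + F_st - G_ss/2, E_s/2, F_s - E_t/2], [F_t - G_s/2, E, F], [G_t/2, F, G]] = [[-22/3, -8/9, 0], [31/9, 97/36, 0], [0, 0, 961/36]]; det M1 = -2599505/5832
M2 = [[0, E_t/2, G_s/2], [E_t/2, E, F], [G_s/2, F, G]] = [[0, 0, -31/9], [0, 97/36, 0], [-31/9, 0, 961/36]]; det M2 = -93217/2916
det M1 - det M2 = -29791/72; K = -29791/72 / (93217/1296)^2 = -23328/291679


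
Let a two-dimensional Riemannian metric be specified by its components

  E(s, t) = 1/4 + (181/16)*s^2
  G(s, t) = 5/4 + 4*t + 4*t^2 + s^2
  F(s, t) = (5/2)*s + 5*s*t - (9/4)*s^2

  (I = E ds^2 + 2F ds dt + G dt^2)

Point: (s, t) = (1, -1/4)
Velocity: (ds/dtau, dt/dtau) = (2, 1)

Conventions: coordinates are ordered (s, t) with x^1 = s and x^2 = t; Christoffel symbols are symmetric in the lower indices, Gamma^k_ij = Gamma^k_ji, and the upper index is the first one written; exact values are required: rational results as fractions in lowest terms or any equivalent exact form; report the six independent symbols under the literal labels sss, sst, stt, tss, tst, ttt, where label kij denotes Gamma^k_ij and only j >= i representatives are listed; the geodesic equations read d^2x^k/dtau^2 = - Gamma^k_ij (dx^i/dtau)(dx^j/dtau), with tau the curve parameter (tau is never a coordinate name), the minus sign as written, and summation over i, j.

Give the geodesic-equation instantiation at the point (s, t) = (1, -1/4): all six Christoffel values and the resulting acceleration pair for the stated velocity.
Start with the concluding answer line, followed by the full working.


Answer: Gamma_sss = 439/523, Gamma_sst = 32/523, Gamma_stt = 224/523, Gamma_tss = -1681/1046, Gamma_tst = 370/523, Gamma_ttt = 498/523; accelerations (d^2s/dtau^2, d^2t/dtau^2) = (-2108/523, 1384/523)

E = 185/16, F = -1, G = 3/2 at the point
E_s = 181/8, E_t = 0, F_s = -13/4, F_t = 5, G_s = 2, G_t = 2
EG - F^2 = 523/32;  g^inv = (32/523) * [[3/2, 1], [1, 185/16]]
first-kind symbols [ij,l] = (1/2)(d_i g_jl + d_j g_il - d_l g_ij): [ss,s] = E_s/2 = 181/16, [ss,t] = F_s - E_t/2 = -13/4, [st,s] = E_t/2 = 0, [st,t] = G_s/2 = 1, [tt,s] = F_t - G_s/2 = 4, [tt,t] = G_t/2 = 1
Gamma^s_ij = (G*[ij,s] - F*[ij,t])/(EG - F^2), Gamma^t_ij = (E*[ij,t] - F*[ij,s])/(EG - F^2)
Gamma_sss = 439/523, Gamma_sst = 32/523, Gamma_stt = 224/523, Gamma_tss = -1681/1046, Gamma_tst = 370/523, Gamma_ttt = 498/523
d^2s/dtau^2 = -(Gamma_sss*(2)^2 + 2*Gamma_sst*(2)*(1) + Gamma_stt*(1)^2) = -2108/523
d^2t/dtau^2 = -(Gamma_tss*(2)^2 + 2*Gamma_tst*(2)*(1) + Gamma_ttt*(1)^2) = 1384/523
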